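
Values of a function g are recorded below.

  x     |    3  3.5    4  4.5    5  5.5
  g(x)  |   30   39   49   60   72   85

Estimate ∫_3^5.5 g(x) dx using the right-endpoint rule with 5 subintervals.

152.5

Δx = 0.5.
Sum = 0.5·[39 + 49 + 60 + 72 + 85] = 152.5.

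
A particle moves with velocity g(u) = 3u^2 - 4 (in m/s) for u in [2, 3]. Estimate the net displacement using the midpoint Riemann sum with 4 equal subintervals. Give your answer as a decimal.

Δu = (3 − 2)/4 = 0.25.
Midpoints: 2.125, 2.375, 2.625, 2.875.
g(2.125) = 9.546875, g(2.375) = 12.921875, g(2.625) = 16.671875, g(2.875) = 20.796875.
Sum = Δu · [g(2.125) + g(2.375) + g(2.625) + g(2.875)].
Sum = 14.984375.

14.984375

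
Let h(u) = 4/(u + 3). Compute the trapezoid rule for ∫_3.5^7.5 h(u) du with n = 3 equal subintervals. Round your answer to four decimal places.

Δu = (7.5 − 3.5)/3 = 4/3.
h(3.5) = 8/13, h(29/6) = 24/47, h(37/6) = 24/55, h(7.5) = 8/21.
T_3 = (Δu/2)·[h(u_0) + 2h(u_1) + 2h(u_2) + h(u_3)].
Sum ≈ 1.9269.

1.9269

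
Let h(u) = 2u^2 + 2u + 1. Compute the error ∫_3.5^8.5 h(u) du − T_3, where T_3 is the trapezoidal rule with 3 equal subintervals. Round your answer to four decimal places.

-4.6296

Exact integral: ∫_3.5^8.5 h(u) du ≈ 445.833333.
T_3 ≈ 450.462963.
Error ≈ 445.833333 − 450.462963 ≈ -4.6296.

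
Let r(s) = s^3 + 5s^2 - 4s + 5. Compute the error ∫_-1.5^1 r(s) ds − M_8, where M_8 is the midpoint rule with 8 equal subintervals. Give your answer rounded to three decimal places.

0.086

Exact integral: ∫_-1.5^1 r(s) ds ≈ 21.27604.
M_8 ≈ 21.18958.
Error ≈ 21.27604 − 21.18958 ≈ 0.086.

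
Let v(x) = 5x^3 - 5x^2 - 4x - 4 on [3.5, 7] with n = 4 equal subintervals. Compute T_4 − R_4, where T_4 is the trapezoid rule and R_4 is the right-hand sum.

T_4 ≈ 2258.9013672.
R_4 ≈ 2828.9091797.
T_4 − R_4 = -570.0078125.

-570.0078125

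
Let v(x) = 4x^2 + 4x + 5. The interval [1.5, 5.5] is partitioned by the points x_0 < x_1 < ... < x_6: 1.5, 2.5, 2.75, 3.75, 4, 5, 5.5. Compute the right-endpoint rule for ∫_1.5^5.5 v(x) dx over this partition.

348.0625

Subinterval widths: 1, 0.25, 1, 0.25, 1, 0.5.
Right endpoints: 2.5, 2.75, 3.75, 4, 5, 5.5.
v(2.5) = 40, v(2.75) = 46.25, v(3.75) = 76.25, v(4) = 85, v(5) = 125, v(5.5) = 148.
Sum = Σ Δx_i · v(x_i).
Sum = 348.0625.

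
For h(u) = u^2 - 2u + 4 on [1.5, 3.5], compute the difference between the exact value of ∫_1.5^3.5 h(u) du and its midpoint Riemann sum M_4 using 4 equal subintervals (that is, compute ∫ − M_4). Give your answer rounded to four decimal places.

Exact integral: ∫_1.5^3.5 h(u) du ≈ 11.166667.
M_4 = 11.125.
Error ≈ 11.166667 − 11.125 ≈ 0.0417.

0.0417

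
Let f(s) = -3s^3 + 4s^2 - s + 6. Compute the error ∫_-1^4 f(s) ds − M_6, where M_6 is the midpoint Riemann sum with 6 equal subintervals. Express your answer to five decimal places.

-2.74884

Exact integral: ∫_-1^4 f(s) ds ≈ -82.0833333.
M_6 ≈ -79.3344907.
Error ≈ -82.0833333 − (-79.3344907) ≈ -2.74884.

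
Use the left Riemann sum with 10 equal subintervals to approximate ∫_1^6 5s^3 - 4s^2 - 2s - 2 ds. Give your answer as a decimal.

Δs = (6 − 1)/10 = 0.5.
Left endpoints: 1, 1.5, 2, 2.5, 3, 3.5, 4, 4.5, 5, 5.5.
f(1) = -3, f(1.5) = 2.875, f(2) = 18, f(2.5) = 46.125, f(3) = 91, f(3.5) = 156.375, f(4) = 246, f(4.5) = 363.625, f(5) = 513, f(5.5) = 697.875.
Sum = Δs · [f(1) + f(1.5) + f(2) + ...].
Sum = 1065.9375.

1065.9375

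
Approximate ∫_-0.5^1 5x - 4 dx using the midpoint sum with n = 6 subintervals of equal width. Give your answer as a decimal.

-4.125

Δx = (1 − (-0.5))/6 = 0.25.
Midpoints: -0.375, -0.125, 0.125, 0.375, 0.625, 0.875.
f(-0.375) = -5.875, f(-0.125) = -4.625, f(0.125) = -3.375, f(0.375) = -2.125, f(0.625) = -0.875, f(0.875) = 0.375.
Sum = Δx · [f(-0.375) + f(-0.125) + f(0.125) + ...].
Sum = -4.125.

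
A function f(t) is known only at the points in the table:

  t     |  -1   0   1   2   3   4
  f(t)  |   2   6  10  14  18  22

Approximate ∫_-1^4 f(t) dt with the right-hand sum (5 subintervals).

Δt = 1.
Sum = 1·[6 + 10 + 14 + 18 + 22] = 70.

70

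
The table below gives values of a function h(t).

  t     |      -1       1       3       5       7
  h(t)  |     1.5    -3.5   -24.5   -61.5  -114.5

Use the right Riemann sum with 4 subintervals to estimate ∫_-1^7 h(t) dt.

-408

Δt = 2.
Sum = 2·[(-3.5) + (-24.5) + (-61.5) + (-114.5)] = -408.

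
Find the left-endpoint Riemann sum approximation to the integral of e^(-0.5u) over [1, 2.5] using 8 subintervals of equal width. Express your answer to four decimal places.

Δu = (2.5 − 1)/8 = 0.1875.
Left endpoints: 1, 1.1875, 1.375, 1.5625, 1.75, 1.9375, 2.125, 2.3125.
f(1) ≈ 0.6065, f(1.1875) ≈ 0.5523, f(1.375) ≈ 0.5028, f(1.5625) ≈ 0.4578, f(1.75) ≈ 0.4169, f(1.9375) ≈ 0.3796, f(2.125) ≈ 0.3456, f(2.3125) ≈ 0.3147.
Sum = Δu · [f(1) + f(1.1875) + f(1.375) + ...].
Sum ≈ 0.6705.

0.6705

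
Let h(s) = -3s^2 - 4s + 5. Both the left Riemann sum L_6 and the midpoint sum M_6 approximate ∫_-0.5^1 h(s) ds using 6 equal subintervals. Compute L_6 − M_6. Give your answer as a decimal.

0.9609375

L_6 = 5.859375.
M_6 = 4.8984375.
L_6 − M_6 = 0.9609375.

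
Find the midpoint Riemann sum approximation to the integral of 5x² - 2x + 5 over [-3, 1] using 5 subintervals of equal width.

Δx = (1 − (-3))/5 = 0.8.
Midpoints: -2.6, -1.8, -1, -0.2, 0.6.
f(-2.6) = 44, f(-1.8) = 24.8, f(-1) = 12, f(-0.2) = 5.6, f(0.6) = 5.6.
Sum = Δx · [f(-2.6) + f(-1.8) + f(-1) + f(-0.2) + f(0.6)].
Sum = 73.6.

73.6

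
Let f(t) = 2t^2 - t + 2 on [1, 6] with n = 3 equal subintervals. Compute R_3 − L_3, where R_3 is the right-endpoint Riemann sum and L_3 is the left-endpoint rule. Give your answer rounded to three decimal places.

R_3 ≈ 194.62963.
L_3 ≈ 86.29630.
R_3 − L_3 ≈ 108.333.

108.333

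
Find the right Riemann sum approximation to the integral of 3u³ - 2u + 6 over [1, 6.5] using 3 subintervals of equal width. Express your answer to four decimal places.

2176.1667

Δu = (6.5 − 1)/3 = 11/6.
Right endpoints: 17/6, 14/3, 6.5.
f(17/6) = 4937/72, f(14/3) = 2714/9, f(6.5) = 816.875.
Sum = Δu · [f(17/6) + f(14/3) + f(6.5)].
Sum ≈ 2176.1667.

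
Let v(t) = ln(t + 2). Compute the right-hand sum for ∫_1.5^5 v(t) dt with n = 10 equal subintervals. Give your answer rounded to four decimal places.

Δt = (5 − 1.5)/10 = 0.35.
Right endpoints: 1.85, 2.2, 2.55, 2.9, 3.25, 3.6, 3.95, 4.3, 4.65, 5.
v(1.85) ≈ 1.3481, v(2.2) ≈ 1.4351, v(2.55) ≈ 1.5151, v(2.9) ≈ 1.5892, v(3.25) ≈ 1.6582, v(3.6) ≈ 1.7228, v(3.95) ≈ 1.7834, v(4.3) ≈ 1.8405, v(4.65) ≈ 1.8946, v(5) ≈ 1.9459.
Sum = Δt · [v(1.85) + v(2.2) + v(2.55) + ...].
Sum ≈ 5.8565.

5.8565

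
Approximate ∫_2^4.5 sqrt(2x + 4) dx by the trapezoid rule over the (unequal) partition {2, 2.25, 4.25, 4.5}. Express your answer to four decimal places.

8.0616

Subinterval widths: 0.25, 2, 0.25.
f(2) ≈ 2.8284, f(2.25) ≈ 2.9155, f(4.25) ≈ 3.5355, f(4.5) ≈ 3.6056.
On each subinterval the trapezoid contributes (Δx_i/2)·[f(x_{i-1}) + f(x_i)].
Sum ≈ 8.0616.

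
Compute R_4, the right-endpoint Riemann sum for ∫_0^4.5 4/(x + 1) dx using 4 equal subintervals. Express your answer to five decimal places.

5.34902

Δx = (4.5 − 0)/4 = 1.125.
Right endpoints: 1.125, 2.25, 3.375, 4.5.
f(1.125) = 32/17, f(2.25) = 16/13, f(3.375) = 32/35, f(4.5) = 8/11.
Sum = Δx · [f(1.125) + f(2.25) + f(3.375) + f(4.5)].
Sum ≈ 5.34902.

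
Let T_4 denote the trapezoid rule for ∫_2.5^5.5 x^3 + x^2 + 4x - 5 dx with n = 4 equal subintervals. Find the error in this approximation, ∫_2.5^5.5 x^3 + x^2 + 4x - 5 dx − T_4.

-3.65625

Exact integral: ∫_2.5^5.5 f(x) dx = 302.25.
T_4 = 305.90625.
Error = 302.25 − 305.90625 = -3.65625.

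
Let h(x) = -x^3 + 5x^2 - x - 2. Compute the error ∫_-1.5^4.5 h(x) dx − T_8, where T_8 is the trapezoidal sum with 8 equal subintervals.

-0.28125

Exact integral: ∫_-1.5^4.5 h(x) dx = 35.25.
T_8 = 35.53125.
Error = 35.25 − 35.53125 = -0.28125.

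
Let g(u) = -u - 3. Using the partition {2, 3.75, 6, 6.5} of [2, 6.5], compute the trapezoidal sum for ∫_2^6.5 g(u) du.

Subinterval widths: 1.75, 2.25, 0.5.
g(2) = -5, g(3.75) = -6.75, g(6) = -9, g(6.5) = -9.5.
On each subinterval the trapezoid contributes (Δu_i/2)·[g(u_{i-1}) + g(u_i)].
Sum = -32.625.

-32.625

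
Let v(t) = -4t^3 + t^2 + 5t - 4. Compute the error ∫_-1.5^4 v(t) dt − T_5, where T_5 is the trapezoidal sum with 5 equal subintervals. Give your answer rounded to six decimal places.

Exact integral: ∫_-1.5^4 v(t) dt ≈ -216.10416667.
T_5 = -231.6325.
Error ≈ -216.10416667 − (-231.6325) ≈ 15.528333.

15.528333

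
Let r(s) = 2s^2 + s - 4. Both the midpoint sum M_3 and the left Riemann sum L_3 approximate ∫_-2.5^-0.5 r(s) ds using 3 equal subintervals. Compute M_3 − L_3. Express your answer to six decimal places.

M_3 ≈ -0.81481481.
L_3 ≈ 2.96296296.
M_3 − L_3 ≈ -3.777778.

-3.777778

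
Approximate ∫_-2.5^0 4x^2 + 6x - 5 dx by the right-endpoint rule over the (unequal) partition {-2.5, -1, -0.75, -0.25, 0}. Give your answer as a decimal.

Subinterval widths: 1.5, 0.25, 0.5, 0.25.
Right endpoints: -1, -0.75, -0.25, 0.
f(-1) = -7, f(-0.75) = -7.25, f(-0.25) = -6.25, f(0) = -5.
Sum = Σ Δx_i · f(x_i).
Sum = -16.6875.

-16.6875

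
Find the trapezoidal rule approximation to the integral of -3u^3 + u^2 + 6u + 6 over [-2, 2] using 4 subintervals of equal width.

30

Δu = (2 − (-2))/4 = 1.
f(-2) = 22, f(-1) = 4, f(0) = 6, f(1) = 10, f(2) = -2.
T_4 = (Δu/2)·[f(u_0) + 2f(u_1) + 2f(u_2) + 2f(u_3) + f(u_4)].
Sum = 30.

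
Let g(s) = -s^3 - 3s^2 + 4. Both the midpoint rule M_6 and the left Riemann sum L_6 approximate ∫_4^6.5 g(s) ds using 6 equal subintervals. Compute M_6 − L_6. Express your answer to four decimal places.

-58.2520

M_6 ≈ -582.212457.
L_6 ≈ -523.960503.
M_6 − L_6 ≈ -58.2520.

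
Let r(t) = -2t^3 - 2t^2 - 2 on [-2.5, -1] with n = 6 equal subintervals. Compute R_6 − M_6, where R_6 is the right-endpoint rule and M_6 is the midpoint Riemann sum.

-2.14453125

R_6 = 4.0703125.
M_6 = 6.21484375.
R_6 − M_6 = -2.14453125.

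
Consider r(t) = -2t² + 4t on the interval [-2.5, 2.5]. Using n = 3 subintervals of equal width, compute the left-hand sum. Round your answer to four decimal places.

-42.1296

Δt = (2.5 − (-2.5))/3 = 5/3.
Left endpoints: -2.5, -5/6, 5/6.
r(-2.5) = -22.5, r(-5/6) = -85/18, r(5/6) = 35/18.
Sum = Δt · [r(-2.5) + r(-5/6) + r(5/6)].
Sum ≈ -42.1296.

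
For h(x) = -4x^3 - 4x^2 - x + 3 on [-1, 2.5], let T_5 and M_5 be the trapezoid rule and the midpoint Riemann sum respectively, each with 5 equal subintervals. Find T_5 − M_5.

T_5 = -56.07.
M_5 = -50.49625.
T_5 − M_5 = -5.57375.

-5.57375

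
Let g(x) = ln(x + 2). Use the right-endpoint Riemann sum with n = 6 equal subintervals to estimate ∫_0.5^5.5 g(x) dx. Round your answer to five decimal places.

Δx = (5.5 − 0.5)/6 = 5/6.
Right endpoints: 4/3, 13/6, 3, 23/6, 14/3, 5.5.
g(4/3) ≈ 1.20397, g(13/6) ≈ 1.42712, g(3) ≈ 1.60944, g(23/6) ≈ 1.76359, g(14/3) ≈ 1.89712, g(5.5) ≈ 2.01490.
Sum = Δx · [g(4/3) + g(13/6) + g(3) + ...].
Sum ≈ 8.26345.

8.26345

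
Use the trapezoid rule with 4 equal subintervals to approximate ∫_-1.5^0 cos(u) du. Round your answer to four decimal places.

Δu = (0 − (-1.5))/4 = 0.375.
f(-1.5) ≈ 0.0707, f(-1.125) ≈ 0.4312, f(-0.75) ≈ 0.7317, f(-0.375) ≈ 0.9305, f(0) ≈ 1.0000.
T_4 = (Δu/2)·[f(u_0) + 2f(u_1) + 2f(u_2) + 2f(u_3) + f(u_4)].
Sum ≈ 0.9858.

0.9858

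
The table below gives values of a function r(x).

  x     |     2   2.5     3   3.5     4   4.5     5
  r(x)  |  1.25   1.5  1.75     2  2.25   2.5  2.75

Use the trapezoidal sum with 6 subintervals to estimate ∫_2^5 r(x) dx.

Δx = 0.5.
T_6 = (0.5/2)·[1.25 + 2·1.5 + 2·1.75 + 2·2 + 2·2.25 + 2·2.5 + 2.75] = 6.

6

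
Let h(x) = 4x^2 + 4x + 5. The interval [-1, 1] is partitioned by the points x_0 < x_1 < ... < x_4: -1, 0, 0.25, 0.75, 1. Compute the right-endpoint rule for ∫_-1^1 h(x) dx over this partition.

14.9375

Subinterval widths: 1, 0.25, 0.5, 0.25.
Right endpoints: 0, 0.25, 0.75, 1.
h(0) = 5, h(0.25) = 6.25, h(0.75) = 10.25, h(1) = 13.
Sum = Σ Δx_i · h(x_i).
Sum = 14.9375.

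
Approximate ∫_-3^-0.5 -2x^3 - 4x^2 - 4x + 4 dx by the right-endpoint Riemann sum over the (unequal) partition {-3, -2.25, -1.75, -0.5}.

22.9453125

Subinterval widths: 0.75, 0.5, 1.25.
Right endpoints: -2.25, -1.75, -0.5.
f(-2.25) = 15.53125, f(-1.75) = 9.46875, f(-0.5) = 5.25.
Sum = Σ Δx_i · f(x_i).
Sum = 22.9453125.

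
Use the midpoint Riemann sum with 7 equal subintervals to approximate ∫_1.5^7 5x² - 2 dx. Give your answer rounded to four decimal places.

Δx = (7 − 1.5)/7 = 11/14.
Midpoints: 53/28, 75/28, 97/28, 4.25, 141/28, 163/28, 185/28.
f(53/28) = 12477/784, f(75/28) = 26557/784, f(97/28) = 45477/784, f(4.25) = 88.3125, f(141/28) = 97837/784, f(163/28) = 131277/784, f(185/28) = 169557/784.
Sum = Δx · [f(53/28) + f(75/28) + f(97/28) + ...].
Sum ≈ 553.6269.

553.6269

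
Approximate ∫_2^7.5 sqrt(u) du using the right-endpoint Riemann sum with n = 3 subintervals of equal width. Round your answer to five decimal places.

Δu = (7.5 − 2)/3 = 11/6.
Right endpoints: 23/6, 17/3, 7.5.
f(23/6) ≈ 1.95789, f(17/3) ≈ 2.38048, f(7.5) ≈ 2.73861.
Sum = Δu · [f(23/6) + f(17/3) + f(7.5)].
Sum ≈ 12.97446.

12.97446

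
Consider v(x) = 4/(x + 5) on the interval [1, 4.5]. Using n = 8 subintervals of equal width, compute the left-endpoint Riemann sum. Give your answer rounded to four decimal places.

Δx = (4.5 − 1)/8 = 0.4375.
Left endpoints: 1, 1.4375, 1.875, 2.3125, 2.75, 3.1875, 3.625, 4.0625.
v(1) = 2/3, v(1.4375) = 64/103, v(1.875) = 32/55, v(2.3125) = 64/117, v(2.75) = 16/31, v(3.1875) = 64/131, v(3.625) = 32/69, v(4.0625) = 64/145.
Sum = Δx · [v(1) + v(1.4375) + v(1.875) + ...].
Sum ≈ 1.8929.

1.8929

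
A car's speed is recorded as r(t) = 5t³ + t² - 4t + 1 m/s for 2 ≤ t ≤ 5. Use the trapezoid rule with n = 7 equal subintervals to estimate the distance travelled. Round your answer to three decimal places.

Δt = (5 − 2)/7 = 3/7.
r(2) = 37, r(17/7) = 23599/343, r(20/7) = 39223/343, r(23/7) = 60373/343, r(26/7) = 87859/343, r(29/7) = 122491/343, r(32/7) = 165079/343, r(5) = 631.
T_7 = (Δt/2)·[r(t_0) + 2r(t_1) + ... + 2r(t_{6}) + r(t_7)].
Sum ≈ 766.163.

766.163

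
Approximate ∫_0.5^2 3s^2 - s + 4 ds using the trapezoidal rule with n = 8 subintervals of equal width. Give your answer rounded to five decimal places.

12.02637

Δs = (2 − 0.5)/8 = 0.1875.
f(0.5) = 4.25, f(0.6875) = 4.73046875, f(0.875) = 5.421875, f(1.0625) = 6.32421875, f(1.25) = 7.4375, f(1.4375) = 8.76171875, f(1.625) = 10.296875, f(1.8125) = 12.04296875, f(2) = 14.
T_8 = (Δs/2)·[f(s_0) + 2f(s_1) + ... + 2f(s_{7}) + f(s_8)].
Sum ≈ 12.02637.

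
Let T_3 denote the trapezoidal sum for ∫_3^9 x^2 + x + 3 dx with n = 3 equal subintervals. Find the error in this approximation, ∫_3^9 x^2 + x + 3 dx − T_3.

Exact integral: ∫_3^9 f(x) dx = 288.
T_3 = 292.
Error = 288 − 292 = -4.

-4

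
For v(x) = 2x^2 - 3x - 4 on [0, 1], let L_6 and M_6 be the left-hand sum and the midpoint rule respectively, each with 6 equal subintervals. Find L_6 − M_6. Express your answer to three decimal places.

0.097

L_6 ≈ -4.74074.
M_6 ≈ -4.83796.
L_6 − M_6 ≈ 0.097.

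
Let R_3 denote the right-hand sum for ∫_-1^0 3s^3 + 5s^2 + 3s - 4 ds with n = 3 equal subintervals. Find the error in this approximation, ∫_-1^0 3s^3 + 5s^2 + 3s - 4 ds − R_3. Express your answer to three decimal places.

Exact integral: ∫_-1^0 f(s) ds ≈ -4.58333.
R_3 ≈ -4.40741.
Error ≈ -4.58333 − (-4.40741) ≈ -0.176.

-0.176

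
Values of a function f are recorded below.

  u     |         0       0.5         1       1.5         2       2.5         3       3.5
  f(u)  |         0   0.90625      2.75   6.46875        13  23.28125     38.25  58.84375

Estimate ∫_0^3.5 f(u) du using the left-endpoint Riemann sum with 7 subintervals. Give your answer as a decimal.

42.328125

Δu = 0.5.
Sum = 0.5·[0 + 0.90625 + 2.75 + 6.46875 + 13 + 23.28125 + 38.25] = 42.328125.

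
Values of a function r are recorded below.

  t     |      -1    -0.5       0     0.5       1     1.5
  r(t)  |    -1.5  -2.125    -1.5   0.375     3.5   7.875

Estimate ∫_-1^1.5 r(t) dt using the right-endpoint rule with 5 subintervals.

Δt = 0.5.
Sum = 0.5·[(-2.125) + (-1.5) + 0.375 + 3.5 + 7.875] = 4.0625.

4.0625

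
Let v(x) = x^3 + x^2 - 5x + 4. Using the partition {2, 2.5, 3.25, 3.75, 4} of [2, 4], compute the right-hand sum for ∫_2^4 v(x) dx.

Subinterval widths: 0.5, 0.75, 0.5, 0.25.
Right endpoints: 2.5, 3.25, 3.75, 4.
v(2.5) = 13.375, v(3.25) = 32.640625, v(3.75) = 52.046875, v(4) = 64.
Sum = Σ Δx_i · v(x_i).
Sum = 73.19140625.

73.19140625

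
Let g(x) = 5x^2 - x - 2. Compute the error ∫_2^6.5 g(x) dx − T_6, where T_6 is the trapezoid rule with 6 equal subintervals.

-2.109375

Exact integral: ∫_2^6.5 g(x) dx = 416.25.
T_6 = 418.359375.
Error = 416.25 − 418.359375 = -2.109375.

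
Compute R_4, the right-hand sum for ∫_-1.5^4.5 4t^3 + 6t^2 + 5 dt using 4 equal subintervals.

Δt = (4.5 − (-1.5))/4 = 1.5.
Right endpoints: 0, 1.5, 3, 4.5.
f(0) = 5, f(1.5) = 32, f(3) = 167, f(4.5) = 491.
Sum = Δt · [f(0) + f(1.5) + f(3) + f(4.5)].
Sum = 1042.5.

1042.5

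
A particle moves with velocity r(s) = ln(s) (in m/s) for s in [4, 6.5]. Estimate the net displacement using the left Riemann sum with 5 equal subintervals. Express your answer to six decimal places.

Δs = (6.5 − 4)/5 = 0.5.
Left endpoints: 4, 4.5, 5, 5.5, 6.
r(4) ≈ 1.386294, r(4.5) ≈ 1.504077, r(5) ≈ 1.609438, r(5.5) ≈ 1.704748, r(6) ≈ 1.791759.
Sum = Δs · [r(4) + r(4.5) + r(5) + r(5.5) + r(6)].
Sum ≈ 3.998159.

3.998159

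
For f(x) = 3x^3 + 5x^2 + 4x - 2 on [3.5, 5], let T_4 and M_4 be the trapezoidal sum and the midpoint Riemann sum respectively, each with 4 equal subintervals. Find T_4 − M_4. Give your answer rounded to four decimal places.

T_4 ≈ 517.098633.
M_4 ≈ 514.817871.
T_4 − M_4 ≈ 2.2808.

2.2808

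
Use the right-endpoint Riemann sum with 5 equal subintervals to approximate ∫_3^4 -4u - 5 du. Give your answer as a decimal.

-19.4

Δu = (4 − 3)/5 = 0.2.
Right endpoints: 3.2, 3.4, 3.6, 3.8, 4.
f(3.2) = -17.8, f(3.4) = -18.6, f(3.6) = -19.4, f(3.8) = -20.2, f(4) = -21.
Sum = Δu · [f(3.2) + f(3.4) + f(3.6) + f(3.8) + f(4)].
Sum = -19.4.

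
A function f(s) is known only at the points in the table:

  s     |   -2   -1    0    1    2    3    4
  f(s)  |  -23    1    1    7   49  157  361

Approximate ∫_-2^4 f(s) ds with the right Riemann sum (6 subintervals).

576

Δs = 1.
Sum = 1·[1 + 1 + 7 + 49 + 157 + 361] = 576.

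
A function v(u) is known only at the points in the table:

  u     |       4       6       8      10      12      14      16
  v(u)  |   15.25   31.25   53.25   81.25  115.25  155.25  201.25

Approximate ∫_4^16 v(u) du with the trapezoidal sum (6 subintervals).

1089

Δu = 2.
T_6 = (2/2)·[15.25 + 2·31.25 + 2·53.25 + 2·81.25 + 2·115.25 + 2·155.25 + 201.25] = 1089.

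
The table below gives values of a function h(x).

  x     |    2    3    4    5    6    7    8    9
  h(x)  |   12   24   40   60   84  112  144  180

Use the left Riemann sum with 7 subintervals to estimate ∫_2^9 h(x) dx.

476

Δx = 1.
Sum = 1·[12 + 24 + 40 + 60 + 84 + 112 + 144] = 476.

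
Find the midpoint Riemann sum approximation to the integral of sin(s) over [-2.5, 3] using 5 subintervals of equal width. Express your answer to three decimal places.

0.199

Δs = (3 − (-2.5))/5 = 1.1.
Midpoints: -1.95, -0.85, 0.25, 1.35, 2.45.
f(-1.95) ≈ -0.929, f(-0.85) ≈ -0.751, f(0.25) ≈ 0.247, f(1.35) ≈ 0.976, f(2.45) ≈ 0.638.
Sum = Δs · [f(-1.95) + f(-0.85) + f(0.25) + f(1.35) + f(2.45)].
Sum ≈ 0.199.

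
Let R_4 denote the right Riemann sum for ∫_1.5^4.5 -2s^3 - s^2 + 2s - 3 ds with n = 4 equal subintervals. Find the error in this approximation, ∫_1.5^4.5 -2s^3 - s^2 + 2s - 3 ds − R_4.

75.65625

Exact integral: ∫_1.5^4.5 f(s) ds = -222.75.
R_4 = -298.40625.
Error = -222.75 − (-298.40625) = 75.65625.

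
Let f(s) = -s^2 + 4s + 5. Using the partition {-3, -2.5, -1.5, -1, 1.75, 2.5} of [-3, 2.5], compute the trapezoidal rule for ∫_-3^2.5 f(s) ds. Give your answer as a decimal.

Subinterval widths: 0.5, 1, 0.5, 2.75, 0.75.
f(-3) = -16, f(-2.5) = -11.25, f(-1.5) = -3.25, f(-1) = 0, f(1.75) = 8.9375, f(2.5) = 8.75.
On each subinterval the trapezoid contributes (Δs_i/2)·[f(s_{i-1}) + f(s_i)].
Sum = 4.046875.

4.046875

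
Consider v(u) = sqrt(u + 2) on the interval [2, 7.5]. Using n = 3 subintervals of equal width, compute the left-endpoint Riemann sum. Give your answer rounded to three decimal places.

Δu = (7.5 − 2)/3 = 11/6.
Left endpoints: 2, 23/6, 17/3.
v(2) ≈ 2.000, v(23/6) ≈ 2.415, v(17/3) ≈ 2.769.
Sum = Δu · [v(2) + v(23/6) + v(17/3)].
Sum ≈ 13.171.

13.171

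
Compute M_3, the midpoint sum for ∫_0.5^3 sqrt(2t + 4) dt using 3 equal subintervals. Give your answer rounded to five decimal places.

Δt = (3 − 0.5)/3 = 5/6.
Midpoints: 11/12, 1.75, 31/12.
f(11/12) ≈ 2.41523, f(1.75) ≈ 2.73861, f(31/12) ≈ 3.02765.
Sum = Δt · [f(11/12) + f(1.75) + f(31/12)].
Sum ≈ 6.81791.

6.81791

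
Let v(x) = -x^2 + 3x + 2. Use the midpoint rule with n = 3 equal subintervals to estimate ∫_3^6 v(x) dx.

Δx = (6 − 3)/3 = 1.
Midpoints: 3.5, 4.5, 5.5.
v(3.5) = 0.25, v(4.5) = -4.75, v(5.5) = -11.75.
Sum = Δx · [v(3.5) + v(4.5) + v(5.5)].
Sum = -16.25.

-16.25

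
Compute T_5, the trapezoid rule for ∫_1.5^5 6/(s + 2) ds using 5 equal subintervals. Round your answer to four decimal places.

4.1738

Δs = (5 − 1.5)/5 = 0.7.
f(1.5) = 12/7, f(2.2) = 10/7, f(2.9) = 60/49, f(3.6) = 15/14, f(4.3) = 20/21, f(5) = 6/7.
T_5 = (Δs/2)·[f(s_0) + 2f(s_1) + ... + 2f(s_{4}) + f(s_5)].
Sum ≈ 4.1738.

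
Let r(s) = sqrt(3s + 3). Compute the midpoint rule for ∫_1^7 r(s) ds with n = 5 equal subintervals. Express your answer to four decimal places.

Δs = (7 − 1)/5 = 1.2.
Midpoints: 1.6, 2.8, 4, 5.2, 6.4.
r(1.6) ≈ 2.7928, r(2.8) ≈ 3.3764, r(4) ≈ 3.8730, r(5.2) ≈ 4.3128, r(6.4) ≈ 4.7117.
Sum = Δs · [r(1.6) + r(2.8) + r(4) + r(5.2) + r(6.4)].
Sum ≈ 22.8800.

22.8800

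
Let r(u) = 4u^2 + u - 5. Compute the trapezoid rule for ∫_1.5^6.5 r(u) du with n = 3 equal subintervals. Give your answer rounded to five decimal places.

365.92593

Δu = (6.5 − 1.5)/3 = 5/3.
r(1.5) = 5.5, r(19/6) = 689/18, r(29/6) = 1679/18, r(6.5) = 170.5.
T_3 = (Δu/2)·[r(u_0) + 2r(u_1) + 2r(u_2) + r(u_3)].
Sum ≈ 365.92593.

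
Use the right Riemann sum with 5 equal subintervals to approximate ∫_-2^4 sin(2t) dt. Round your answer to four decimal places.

0.0210

Δt = (4 − (-2))/5 = 1.2.
Right endpoints: -0.8, 0.4, 1.6, 2.8, 4.
f(-0.8) ≈ -0.9996, f(0.4) ≈ 0.7174, f(1.6) ≈ -0.0584, f(2.8) ≈ -0.6313, f(4) ≈ 0.9894.
Sum = Δt · [f(-0.8) + f(0.4) + f(1.6) + f(2.8) + f(4)].
Sum ≈ 0.0210.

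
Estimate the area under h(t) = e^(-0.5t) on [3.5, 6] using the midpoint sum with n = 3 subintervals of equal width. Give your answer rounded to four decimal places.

0.2462

Δt = (6 − 3.5)/3 = 5/6.
Midpoints: 47/12, 4.75, 67/12.
h(47/12) ≈ 0.1411, h(4.75) ≈ 0.0930, h(67/12) ≈ 0.0613.
Sum = Δt · [h(47/12) + h(4.75) + h(67/12)].
Sum ≈ 0.2462.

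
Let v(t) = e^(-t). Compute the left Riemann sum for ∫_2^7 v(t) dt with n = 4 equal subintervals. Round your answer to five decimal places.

0.23550

Δt = (7 − 2)/4 = 1.25.
Left endpoints: 2, 3.25, 4.5, 5.75.
v(2) ≈ 0.13534, v(3.25) ≈ 0.03877, v(4.5) ≈ 0.01111, v(5.75) ≈ 0.00318.
Sum = Δt · [v(2) + v(3.25) + v(4.5) + v(5.75)].
Sum ≈ 0.23550.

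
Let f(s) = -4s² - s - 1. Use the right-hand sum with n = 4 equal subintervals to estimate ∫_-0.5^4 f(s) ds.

Δs = (4 − (-0.5))/4 = 1.125.
Right endpoints: 0.625, 1.75, 2.875, 4.
f(0.625) = -3.1875, f(1.75) = -15, f(2.875) = -36.9375, f(4) = -69.
Sum = Δs · [f(0.625) + f(1.75) + f(2.875) + f(4)].
Sum = -139.640625.

-139.640625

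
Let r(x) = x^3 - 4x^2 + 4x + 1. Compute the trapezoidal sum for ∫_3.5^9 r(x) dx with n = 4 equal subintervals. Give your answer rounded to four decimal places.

Δx = (9 − 3.5)/4 = 1.375.
r(3.5) = 8.875, r(4.875) = 21143/512, r(6.25) = 113.890625, r(7.625) = 124037/512, r(9) = 442.
T_4 = (Δx/2)·[r(x_0) + 2r(x_1) + 2r(x_2) + 2r(x_3) + r(x_4)].
Sum ≈ 856.4639.

856.4639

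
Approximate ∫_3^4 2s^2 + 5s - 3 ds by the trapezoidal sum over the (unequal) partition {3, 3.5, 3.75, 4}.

Subinterval widths: 0.5, 0.25, 0.25.
f(3) = 30, f(3.5) = 39, f(3.75) = 43.875, f(4) = 49.
On each subinterval the trapezoid contributes (Δs_i/2)·[f(s_{i-1}) + f(s_i)].
Sum = 39.21875.

39.21875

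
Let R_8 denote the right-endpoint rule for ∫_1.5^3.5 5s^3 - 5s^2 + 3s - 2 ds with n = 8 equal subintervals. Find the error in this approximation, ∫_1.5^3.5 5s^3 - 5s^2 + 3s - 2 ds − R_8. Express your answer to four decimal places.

Exact integral: ∫_1.5^3.5 f(s) ds ≈ 126.416667.
R_8 = 146.28125.
Error ≈ 126.416667 − 146.28125 ≈ -19.8646.

-19.8646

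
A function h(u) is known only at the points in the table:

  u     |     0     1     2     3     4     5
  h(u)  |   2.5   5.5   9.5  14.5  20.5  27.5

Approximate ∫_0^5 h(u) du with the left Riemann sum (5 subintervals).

52.5

Δu = 1.
Sum = 1·[2.5 + 5.5 + 9.5 + 14.5 + 20.5] = 52.5.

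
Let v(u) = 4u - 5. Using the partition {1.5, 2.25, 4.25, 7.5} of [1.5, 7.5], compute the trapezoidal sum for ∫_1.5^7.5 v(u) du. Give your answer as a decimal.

78

Subinterval widths: 0.75, 2, 3.25.
v(1.5) = 1, v(2.25) = 4, v(4.25) = 12, v(7.5) = 25.
On each subinterval the trapezoid contributes (Δu_i/2)·[v(u_{i-1}) + v(u_i)].
Sum = 78.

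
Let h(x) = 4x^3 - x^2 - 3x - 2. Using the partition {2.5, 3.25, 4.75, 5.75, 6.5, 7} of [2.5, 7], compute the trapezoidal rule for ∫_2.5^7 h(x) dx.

2225.578125

Subinterval widths: 0.75, 1.5, 1, 0.75, 0.5.
h(2.5) = 46.75, h(3.25) = 115, h(4.75) = 389.875, h(5.75) = 708.125, h(6.5) = 1034.75, h(7) = 1300.
On each subinterval the trapezoid contributes (Δx_i/2)·[h(x_{i-1}) + h(x_i)].
Sum = 2225.578125.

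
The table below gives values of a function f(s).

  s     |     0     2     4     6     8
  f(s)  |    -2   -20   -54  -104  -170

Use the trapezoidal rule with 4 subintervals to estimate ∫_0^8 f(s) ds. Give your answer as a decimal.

-528

Δs = 2.
T_4 = (2/2)·[(-2) + 2·(-20) + 2·(-54) + 2·(-104) + (-170)] = -528.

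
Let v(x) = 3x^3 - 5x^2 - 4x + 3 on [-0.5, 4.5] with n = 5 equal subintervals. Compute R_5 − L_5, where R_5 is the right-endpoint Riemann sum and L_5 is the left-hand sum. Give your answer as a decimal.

R_5 = 218.125.
L_5 = 64.375.
R_5 − L_5 = 153.75.

153.75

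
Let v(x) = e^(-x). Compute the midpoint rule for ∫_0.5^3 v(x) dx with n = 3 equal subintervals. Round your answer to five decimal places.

0.54095

Δx = (3 − 0.5)/3 = 5/6.
Midpoints: 11/12, 1.75, 31/12.
v(11/12) ≈ 0.39985, v(1.75) ≈ 0.17377, v(31/12) ≈ 0.07552.
Sum = Δx · [v(11/12) + v(1.75) + v(31/12)].
Sum ≈ 0.54095.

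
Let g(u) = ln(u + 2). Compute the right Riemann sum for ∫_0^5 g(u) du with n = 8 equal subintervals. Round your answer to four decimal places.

7.6150

Δu = (5 − 0)/8 = 0.625.
Right endpoints: 0.625, 1.25, 1.875, 2.5, 3.125, 3.75, 4.375, 5.
g(0.625) ≈ 0.9651, g(1.25) ≈ 1.1787, g(1.875) ≈ 1.3545, g(2.5) ≈ 1.5041, g(3.125) ≈ 1.6341, g(3.75) ≈ 1.7492, g(4.375) ≈ 1.8524, g(5) ≈ 1.9459.
Sum = Δu · [g(0.625) + g(1.25) + g(1.875) + ...].
Sum ≈ 7.6150.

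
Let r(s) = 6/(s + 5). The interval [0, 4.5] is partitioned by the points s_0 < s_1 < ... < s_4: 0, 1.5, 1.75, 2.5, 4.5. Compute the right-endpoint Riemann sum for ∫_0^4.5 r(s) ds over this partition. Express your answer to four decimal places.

3.4700

Subinterval widths: 1.5, 0.25, 0.75, 2.
Right endpoints: 1.5, 1.75, 2.5, 4.5.
r(1.5) = 12/13, r(1.75) = 8/9, r(2.5) = 0.8, r(4.5) = 12/19.
Sum = Σ Δs_i · r(s_i).
Sum ≈ 3.4700.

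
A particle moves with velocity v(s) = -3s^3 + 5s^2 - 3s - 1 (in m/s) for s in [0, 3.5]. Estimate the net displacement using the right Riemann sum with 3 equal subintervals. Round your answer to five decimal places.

Δs = (3.5 − 0)/3 = 7/6.
Right endpoints: 7/6, 7/3, 3.5.
v(7/6) = -59/24, v(7/3) = -170/9, v(3.5) = -78.875.
Sum = Δs · [v(7/6) + v(7/3) + v(3.5)].
Sum ≈ -116.92593.

-116.92593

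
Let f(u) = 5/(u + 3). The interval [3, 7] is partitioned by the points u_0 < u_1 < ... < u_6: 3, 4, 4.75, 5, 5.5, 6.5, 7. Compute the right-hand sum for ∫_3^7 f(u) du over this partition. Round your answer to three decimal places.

2.425

Subinterval widths: 1, 0.75, 0.25, 0.5, 1, 0.5.
Right endpoints: 4, 4.75, 5, 5.5, 6.5, 7.
f(4) = 5/7, f(4.75) = 20/31, f(5) = 0.625, f(5.5) = 10/17, f(6.5) = 10/19, f(7) = 0.5.
Sum = Σ Δu_i · f(u_i).
Sum ≈ 2.425.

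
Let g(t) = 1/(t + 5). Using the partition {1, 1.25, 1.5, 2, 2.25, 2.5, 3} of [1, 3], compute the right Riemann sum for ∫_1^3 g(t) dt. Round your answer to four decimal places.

Subinterval widths: 0.25, 0.25, 0.5, 0.25, 0.25, 0.5.
Right endpoints: 1.25, 1.5, 2, 2.25, 2.5, 3.
g(1.25) = 0.16, g(1.5) = 2/13, g(2) = 1/7, g(2.25) = 4/29, g(2.5) = 2/15, g(3) = 0.125.
Sum = Σ Δt_i · g(t_i).
Sum ≈ 0.2802.

0.2802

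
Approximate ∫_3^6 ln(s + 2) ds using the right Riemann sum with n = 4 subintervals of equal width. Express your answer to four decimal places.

5.7611

Δs = (6 − 3)/4 = 0.75.
Right endpoints: 3.75, 4.5, 5.25, 6.
f(3.75) ≈ 1.7492, f(4.5) ≈ 1.8718, f(5.25) ≈ 1.9810, f(6) ≈ 2.0794.
Sum = Δs · [f(3.75) + f(4.5) + f(5.25) + f(6)].
Sum ≈ 5.7611.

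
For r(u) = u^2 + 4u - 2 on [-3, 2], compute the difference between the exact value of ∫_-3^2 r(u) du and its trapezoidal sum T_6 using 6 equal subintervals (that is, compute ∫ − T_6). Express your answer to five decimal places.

-0.57870

Exact integral: ∫_-3^2 r(u) du ≈ -8.3333333.
T_6 ≈ -7.7546296.
Error ≈ -8.3333333 − (-7.7546296) ≈ -0.57870.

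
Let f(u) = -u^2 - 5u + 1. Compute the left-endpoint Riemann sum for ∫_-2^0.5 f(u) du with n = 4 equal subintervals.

11.73828125

Δu = (0.5 − (-2))/4 = 0.625.
Left endpoints: -2, -1.375, -0.75, -0.125.
f(-2) = 7, f(-1.375) = 5.984375, f(-0.75) = 4.1875, f(-0.125) = 1.609375.
Sum = Δu · [f(-2) + f(-1.375) + f(-0.75) + f(-0.125)].
Sum = 11.73828125.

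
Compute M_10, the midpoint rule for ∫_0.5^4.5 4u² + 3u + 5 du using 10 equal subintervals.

Δu = (4.5 − 0.5)/10 = 0.4.
Midpoints: 0.7, 1.1, 1.5, 1.9, 2.3, 2.7, 3.1, 3.5, 3.9, 4.3.
f(0.7) = 9.06, f(1.1) = 13.14, f(1.5) = 18.5, f(1.9) = 25.14, f(2.3) = 33.06, f(2.7) = 42.26, f(3.1) = 52.74, f(3.5) = 64.5, f(3.9) = 77.54, f(4.3) = 91.86.
Sum = Δu · [f(0.7) + f(1.1) + f(1.5) + ...].
Sum = 171.12.

171.12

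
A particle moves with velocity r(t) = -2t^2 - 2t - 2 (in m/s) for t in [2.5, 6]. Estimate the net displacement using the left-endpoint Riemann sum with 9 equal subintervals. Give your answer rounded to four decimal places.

-157.5792

Δt = (6 − 2.5)/9 = 7/18.
Left endpoints: 2.5, 26/9, 59/18, 11/3, 73/18, 40/9, 29/6, 47/9, 101/18.
r(2.5) = -19.5, r(26/9) = -1982/81, r(59/18) = -4867/162, r(11/3) = -326/9, r(73/18) = -6967/162, r(40/9) = -4082/81, r(29/6) = -1051/18, r(47/9) = -5426/81, r(101/18) = -12343/162.
Sum = Δt · [r(2.5) + r(26/9) + r(59/18) + ...].
Sum ≈ -157.5792.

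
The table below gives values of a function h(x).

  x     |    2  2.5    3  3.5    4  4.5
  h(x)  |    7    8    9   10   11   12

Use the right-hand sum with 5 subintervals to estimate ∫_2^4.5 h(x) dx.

25

Δx = 0.5.
Sum = 0.5·[8 + 9 + 10 + 11 + 12] = 25.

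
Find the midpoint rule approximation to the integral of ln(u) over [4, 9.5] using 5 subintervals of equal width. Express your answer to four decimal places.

Δu = (9.5 − 4)/5 = 1.1.
Midpoints: 4.55, 5.65, 6.75, 7.85, 8.95.
f(4.55) ≈ 1.5151, f(5.65) ≈ 1.7317, f(6.75) ≈ 1.9095, f(7.85) ≈ 2.0605, f(8.95) ≈ 2.1917.
Sum = Δu · [f(4.55) + f(5.65) + f(6.75) + f(7.85) + f(8.95)].
Sum ≈ 10.3493.

10.3493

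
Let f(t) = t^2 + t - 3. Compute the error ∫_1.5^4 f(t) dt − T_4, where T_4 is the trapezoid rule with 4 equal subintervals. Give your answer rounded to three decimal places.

-0.163

Exact integral: ∫_1.5^4 f(t) dt ≈ 19.58333.
T_4 = 19.74609375.
Error ≈ 19.58333 − 19.74609375 ≈ -0.163.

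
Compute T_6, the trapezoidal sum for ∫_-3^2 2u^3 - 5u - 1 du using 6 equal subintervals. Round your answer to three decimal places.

Δu = (2 − (-3))/6 = 5/6.
f(-3) = -40, f(-13/6) = -1135/108, f(-4/3) = 25/27, f(-0.5) = 1.25, f(1/3) = -70/27, f(7/6) = -395/108, f(2) = 5.
T_6 = (Δu/2)·[f(u_0) + 2f(u_1) + ... + 2f(u_{5}) + f(u_6)].
Sum ≈ -26.736.

-26.736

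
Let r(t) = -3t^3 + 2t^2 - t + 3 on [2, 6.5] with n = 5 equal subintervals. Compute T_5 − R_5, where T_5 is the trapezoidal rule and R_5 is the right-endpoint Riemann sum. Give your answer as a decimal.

327.54375

T_5 = -1176.69375.
R_5 = -1504.2375.
T_5 − R_5 = 327.54375.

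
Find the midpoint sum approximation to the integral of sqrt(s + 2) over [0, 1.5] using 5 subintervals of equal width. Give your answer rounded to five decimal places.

2.47997

Δs = (1.5 − 0)/5 = 0.3.
Midpoints: 0.15, 0.45, 0.75, 1.05, 1.35.
f(0.15) ≈ 1.46629, f(0.45) ≈ 1.56525, f(0.75) ≈ 1.65831, f(1.05) ≈ 1.74642, f(1.35) ≈ 1.83030.
Sum = Δs · [f(0.15) + f(0.45) + f(0.75) + f(1.05) + f(1.35)].
Sum ≈ 2.47997.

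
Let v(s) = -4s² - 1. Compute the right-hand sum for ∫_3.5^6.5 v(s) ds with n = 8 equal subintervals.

Δs = (6.5 − 3.5)/8 = 0.375.
Right endpoints: 3.875, 4.25, 4.625, 5, 5.375, 5.75, 6.125, 6.5.
v(3.875) = -61.0625, v(4.25) = -73.25, v(4.625) = -86.5625, v(5) = -101, v(5.375) = -116.5625, v(5.75) = -133.25, v(6.125) = -151.0625, v(6.5) = -170.
Sum = Δs · [v(3.875) + v(4.25) + v(4.625) + ...].
Sum = -334.78125.

-334.78125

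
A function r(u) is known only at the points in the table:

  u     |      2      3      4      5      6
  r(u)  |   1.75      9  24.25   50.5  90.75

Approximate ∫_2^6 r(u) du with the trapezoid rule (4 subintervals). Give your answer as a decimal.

Δu = 1.
T_4 = (1/2)·[1.75 + 2·9 + 2·24.25 + 2·50.5 + 90.75] = 130.

130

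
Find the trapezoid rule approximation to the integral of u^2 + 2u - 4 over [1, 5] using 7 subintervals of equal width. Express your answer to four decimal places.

Δu = (5 − 1)/7 = 4/7.
f(1) = -1, f(11/7) = 79/49, f(15/7) = 239/49, f(19/7) = 431/49, f(23/7) = 655/49, f(27/7) = 911/49, f(31/7) = 1199/49, f(5) = 31.
T_7 = (Δu/2)·[f(u_0) + 2f(u_1) + ... + 2f(u_{6}) + f(u_7)].
Sum ≈ 49.5510.

49.5510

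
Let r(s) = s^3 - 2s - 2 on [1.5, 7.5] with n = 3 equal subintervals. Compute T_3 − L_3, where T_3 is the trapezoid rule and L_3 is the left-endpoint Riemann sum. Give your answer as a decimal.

T_3 = 777.75.
L_3 = 371.25.
T_3 − L_3 = 406.5.

406.5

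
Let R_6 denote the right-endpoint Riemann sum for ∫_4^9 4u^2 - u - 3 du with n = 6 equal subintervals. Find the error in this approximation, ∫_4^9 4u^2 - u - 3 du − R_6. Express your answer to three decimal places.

Exact integral: ∫_4^9 f(u) du ≈ 839.16667.
R_6 ≈ 947.73148.
Error ≈ 839.16667 − 947.73148 ≈ -108.565.

-108.565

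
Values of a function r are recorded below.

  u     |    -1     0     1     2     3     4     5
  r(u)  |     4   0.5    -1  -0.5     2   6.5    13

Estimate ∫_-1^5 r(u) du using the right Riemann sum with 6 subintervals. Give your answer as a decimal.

Δu = 1.
Sum = 1·[0.5 + (-1) + (-0.5) + 2 + 6.5 + 13] = 20.5.

20.5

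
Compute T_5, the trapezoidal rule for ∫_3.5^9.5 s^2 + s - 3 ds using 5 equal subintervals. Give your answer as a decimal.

293.94

Δs = (9.5 − 3.5)/5 = 1.2.
f(3.5) = 12.75, f(4.7) = 23.79, f(5.9) = 37.71, f(7.1) = 54.51, f(8.3) = 74.19, f(9.5) = 96.75.
T_5 = (Δs/2)·[f(s_0) + 2f(s_1) + ... + 2f(s_{4}) + f(s_5)].
Sum = 293.94.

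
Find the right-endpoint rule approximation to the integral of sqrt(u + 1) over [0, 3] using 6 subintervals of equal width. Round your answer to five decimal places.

Δu = (3 − 0)/6 = 0.5.
Right endpoints: 0.5, 1, 1.5, 2, 2.5, 3.
f(0.5) ≈ 1.22474, f(1) ≈ 1.41421, f(1.5) ≈ 1.58114, f(2) ≈ 1.73205, f(2.5) ≈ 1.87083, f(3) ≈ 2.00000.
Sum = Δu · [f(0.5) + f(1) + f(1.5) + ...].
Sum ≈ 4.91149.

4.91149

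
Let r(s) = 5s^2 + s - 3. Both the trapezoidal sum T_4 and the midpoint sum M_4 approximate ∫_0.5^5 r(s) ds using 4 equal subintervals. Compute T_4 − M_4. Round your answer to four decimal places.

T_4 = 211.74609375.
M_4 ≈ 204.626953.
T_4 − M_4 ≈ 7.1191.

7.1191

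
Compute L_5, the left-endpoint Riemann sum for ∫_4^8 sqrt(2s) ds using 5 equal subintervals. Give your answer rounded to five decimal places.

Δs = (8 − 4)/5 = 0.8.
Left endpoints: 4, 4.8, 5.6, 6.4, 7.2.
f(4) ≈ 2.82843, f(4.8) ≈ 3.09839, f(5.6) ≈ 3.34664, f(6.4) ≈ 3.57771, f(7.2) ≈ 3.79473.
Sum = Δs · [f(4) + f(4.8) + f(5.6) + f(6.4) + f(7.2)].
Sum ≈ 13.31672.

13.31672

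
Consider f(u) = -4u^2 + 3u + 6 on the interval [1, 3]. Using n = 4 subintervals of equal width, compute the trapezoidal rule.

-11

Δu = (3 − 1)/4 = 0.5.
f(1) = 5, f(1.5) = 1.5, f(2) = -4, f(2.5) = -11.5, f(3) = -21.
T_4 = (Δu/2)·[f(u_0) + 2f(u_1) + 2f(u_2) + 2f(u_3) + f(u_4)].
Sum = -11.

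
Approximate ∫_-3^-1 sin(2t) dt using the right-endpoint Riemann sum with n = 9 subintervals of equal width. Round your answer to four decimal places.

Δt = (-1 − (-3))/9 = 2/9.
Right endpoints: -25/9, -23/9, -7/3, -19/9, -17/9, -5/3, -13/9, -11/9, -1.
f(-25/9) ≈ 0.6651, f(-23/9) ≈ 0.9216, f(-7/3) ≈ 0.9990, f(-19/9) ≈ 0.8823, f(-17/9) ≈ 0.5941, f(-5/3) ≈ 0.1906, f(-13/9) ≈ -0.2500, f(-11/9) ≈ -0.6420, f(-1) ≈ -0.9093.
Sum = Δt · [f(-25/9) + f(-23/9) + f(-7/3) + ...].
Sum ≈ 0.5447.

0.5447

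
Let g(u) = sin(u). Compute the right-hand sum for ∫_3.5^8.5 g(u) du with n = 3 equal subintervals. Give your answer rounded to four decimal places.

0.7045

Δu = (8.5 − 3.5)/3 = 5/3.
Right endpoints: 31/6, 41/6, 8.5.
g(31/6) ≈ -0.8986, g(41/6) ≈ 0.5228, g(8.5) ≈ 0.7985.
Sum = Δu · [g(31/6) + g(41/6) + g(8.5)].
Sum ≈ 0.7045.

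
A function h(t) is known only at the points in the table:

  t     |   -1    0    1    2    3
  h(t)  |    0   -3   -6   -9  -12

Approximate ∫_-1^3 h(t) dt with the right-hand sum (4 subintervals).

-30

Δt = 1.
Sum = 1·[(-3) + (-6) + (-9) + (-12)] = -30.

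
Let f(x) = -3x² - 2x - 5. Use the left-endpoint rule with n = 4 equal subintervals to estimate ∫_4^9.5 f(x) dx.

-739.62109375

Δx = (9.5 − 4)/4 = 1.375.
Left endpoints: 4, 5.375, 6.75, 8.125.
f(4) = -61, f(5.375) = -102.421875, f(6.75) = -155.1875, f(8.125) = -219.296875.
Sum = Δx · [f(4) + f(5.375) + f(6.75) + f(8.125)].
Sum = -739.62109375.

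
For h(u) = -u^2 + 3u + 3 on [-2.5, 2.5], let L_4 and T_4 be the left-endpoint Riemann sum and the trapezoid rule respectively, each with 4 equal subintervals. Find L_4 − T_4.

-9.375

L_4 = -6.09375.
T_4 = 3.28125.
L_4 − T_4 = -9.375.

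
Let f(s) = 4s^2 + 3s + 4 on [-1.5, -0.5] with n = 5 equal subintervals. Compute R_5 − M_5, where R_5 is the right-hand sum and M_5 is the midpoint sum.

-0.46

R_5 = 4.86.
M_5 = 5.32.
R_5 − M_5 = -0.46.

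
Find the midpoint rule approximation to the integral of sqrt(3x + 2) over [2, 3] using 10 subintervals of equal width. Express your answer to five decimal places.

3.07902

Δx = (3 − 2)/10 = 0.1.
Midpoints: 2.05, 2.15, 2.25, 2.35, 2.45, 2.55, 2.65, 2.75, 2.85, 2.95.
f(2.05) ≈ 2.85482, f(2.15) ≈ 2.90689, f(2.25) ≈ 2.95804, f(2.35) ≈ 3.00832, f(2.45) ≈ 3.05778, f(2.55) ≈ 3.10644, f(2.65) ≈ 3.15436, f(2.75) ≈ 3.20156, f(2.85) ≈ 3.24808, f(2.95) ≈ 3.29393.
Sum = Δx · [f(2.05) + f(2.15) + f(2.25) + ...].
Sum ≈ 3.07902.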